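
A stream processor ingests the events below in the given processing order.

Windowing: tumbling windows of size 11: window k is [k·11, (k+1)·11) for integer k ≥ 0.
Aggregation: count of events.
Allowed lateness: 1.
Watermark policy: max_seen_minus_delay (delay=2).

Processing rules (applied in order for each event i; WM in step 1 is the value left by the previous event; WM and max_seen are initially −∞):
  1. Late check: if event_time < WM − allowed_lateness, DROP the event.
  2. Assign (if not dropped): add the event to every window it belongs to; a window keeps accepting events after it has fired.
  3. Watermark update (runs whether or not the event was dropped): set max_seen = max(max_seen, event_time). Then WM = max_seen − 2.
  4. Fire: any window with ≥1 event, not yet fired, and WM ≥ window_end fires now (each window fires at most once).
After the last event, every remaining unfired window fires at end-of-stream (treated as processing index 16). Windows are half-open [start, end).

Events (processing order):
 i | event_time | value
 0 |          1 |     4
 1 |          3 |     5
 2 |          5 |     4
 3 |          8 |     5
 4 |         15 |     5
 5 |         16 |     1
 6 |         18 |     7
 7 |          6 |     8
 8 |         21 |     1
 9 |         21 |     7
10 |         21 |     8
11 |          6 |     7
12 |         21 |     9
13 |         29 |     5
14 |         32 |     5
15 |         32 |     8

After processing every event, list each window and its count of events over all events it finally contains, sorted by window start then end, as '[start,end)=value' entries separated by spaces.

i=0 t=1 v=4: → [0,11); WM=-1
i=1 t=3 v=5: → [0,11); WM=1
i=2 t=5 v=4: → [0,11); WM=3
i=3 t=8 v=5: → [0,11); WM=6
i=4 t=15 v=5: → [11,22); WM=13; [0,11) fires=4
i=5 t=16 v=1: → [11,22); WM=14
i=6 t=18 v=7: → [11,22); WM=16
i=7 t=6 v=8: DROP (t<16-1); WM=16
i=8 t=21 v=1: → [11,22); WM=19
i=9 t=21 v=7: → [11,22); WM=19
i=10 t=21 v=8: → [11,22); WM=19
i=11 t=6 v=7: DROP (t<19-1); WM=19
i=12 t=21 v=9: → [11,22); WM=19
i=13 t=29 v=5: → [22,33); WM=27; [11,22) fires=7
i=14 t=32 v=5: → [22,33); WM=30
i=15 t=32 v=8: → [22,33); WM=30

[0,11)=4 [11,22)=7 [22,33)=3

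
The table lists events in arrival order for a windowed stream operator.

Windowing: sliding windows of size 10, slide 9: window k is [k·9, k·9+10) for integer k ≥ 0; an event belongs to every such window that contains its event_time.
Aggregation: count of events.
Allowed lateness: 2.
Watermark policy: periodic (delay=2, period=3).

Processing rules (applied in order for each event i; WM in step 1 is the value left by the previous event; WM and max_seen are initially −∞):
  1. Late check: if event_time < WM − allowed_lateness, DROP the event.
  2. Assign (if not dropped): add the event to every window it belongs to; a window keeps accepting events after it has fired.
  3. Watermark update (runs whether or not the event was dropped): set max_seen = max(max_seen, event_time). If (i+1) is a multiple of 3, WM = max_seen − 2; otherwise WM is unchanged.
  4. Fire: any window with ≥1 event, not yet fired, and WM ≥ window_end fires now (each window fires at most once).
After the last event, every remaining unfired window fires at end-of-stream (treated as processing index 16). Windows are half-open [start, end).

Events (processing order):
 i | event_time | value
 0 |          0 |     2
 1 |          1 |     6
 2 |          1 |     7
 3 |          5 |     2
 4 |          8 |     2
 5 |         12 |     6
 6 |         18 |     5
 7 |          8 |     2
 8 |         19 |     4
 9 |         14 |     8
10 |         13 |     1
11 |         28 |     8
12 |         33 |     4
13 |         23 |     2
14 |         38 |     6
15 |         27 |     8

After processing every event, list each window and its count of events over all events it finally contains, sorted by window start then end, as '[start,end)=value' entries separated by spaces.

[0,10)=6 [9,19)=2 [18,28)=2 [27,37)=2 [36,46)=1

i=0 t=0 v=2: → [0,10); WM=−∞
i=1 t=1 v=6: → [0,10); WM=−∞
i=2 t=1 v=7: → [0,10); WM=-1
i=3 t=5 v=2: → [0,10); WM=-1
i=4 t=8 v=2: → [0,10); WM=-1
i=5 t=12 v=6: → [9,19); WM=10; [0,10) fires=5
i=6 t=18 v=5: → [18,28),[9,19); WM=10
i=7 t=8 v=2: → [0,10); WM=10
i=8 t=19 v=4: → [18,28); WM=17
i=9 t=14 v=8: DROP (t<17-2); WM=17
i=10 t=13 v=1: DROP (t<17-2); WM=17
i=11 t=28 v=8: → [27,37); WM=26; [9,19) fires=2
i=12 t=33 v=4: → [27,37); WM=26
i=13 t=23 v=2: DROP (t<26-2); WM=26
i=14 t=38 v=6: → [36,46); WM=36; [18,28) fires=2
i=15 t=27 v=8: DROP (t<36-2); WM=36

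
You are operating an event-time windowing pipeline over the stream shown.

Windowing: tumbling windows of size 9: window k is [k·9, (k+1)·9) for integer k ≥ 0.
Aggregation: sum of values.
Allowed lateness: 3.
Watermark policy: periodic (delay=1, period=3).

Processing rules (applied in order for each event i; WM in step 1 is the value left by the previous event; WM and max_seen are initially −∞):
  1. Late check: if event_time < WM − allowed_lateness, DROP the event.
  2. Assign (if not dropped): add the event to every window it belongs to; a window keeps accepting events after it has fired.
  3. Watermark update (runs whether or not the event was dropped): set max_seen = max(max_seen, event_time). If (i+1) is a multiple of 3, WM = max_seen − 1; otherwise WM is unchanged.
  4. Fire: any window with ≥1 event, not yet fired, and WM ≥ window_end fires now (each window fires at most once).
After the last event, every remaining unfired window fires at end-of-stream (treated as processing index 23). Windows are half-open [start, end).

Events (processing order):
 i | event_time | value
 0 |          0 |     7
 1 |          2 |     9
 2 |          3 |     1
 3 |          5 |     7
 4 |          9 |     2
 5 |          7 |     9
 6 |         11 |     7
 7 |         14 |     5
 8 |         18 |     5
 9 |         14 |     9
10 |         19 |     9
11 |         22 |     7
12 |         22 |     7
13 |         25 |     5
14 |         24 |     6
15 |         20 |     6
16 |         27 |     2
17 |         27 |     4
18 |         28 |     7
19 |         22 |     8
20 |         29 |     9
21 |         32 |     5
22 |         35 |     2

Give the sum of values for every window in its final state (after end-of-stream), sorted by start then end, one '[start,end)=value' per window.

i=0 t=0 v=7: → [0,9); WM=−∞
i=1 t=2 v=9: → [0,9); WM=−∞
i=2 t=3 v=1: → [0,9); WM=2
i=3 t=5 v=7: → [0,9); WM=2
i=4 t=9 v=2: → [9,18); WM=2
i=5 t=7 v=9: → [0,9); WM=8
i=6 t=11 v=7: → [9,18); WM=8
i=7 t=14 v=5: → [9,18); WM=8
i=8 t=18 v=5: → [18,27); WM=17; [0,9) fires=33
i=9 t=14 v=9: → [9,18); WM=17
i=10 t=19 v=9: → [18,27); WM=17
i=11 t=22 v=7: → [18,27); WM=21; [9,18) fires=23
i=12 t=22 v=7: → [18,27); WM=21
i=13 t=25 v=5: → [18,27); WM=21
i=14 t=24 v=6: → [18,27); WM=24
i=15 t=20 v=6: DROP (t<24-3); WM=24
i=16 t=27 v=2: → [27,36); WM=24
i=17 t=27 v=4: → [27,36); WM=26
i=18 t=28 v=7: → [27,36); WM=26
i=19 t=22 v=8: DROP (t<26-3); WM=26
i=20 t=29 v=9: → [27,36); WM=28; [18,27) fires=39
i=21 t=32 v=5: → [27,36); WM=28
i=22 t=35 v=2: → [27,36); WM=28

[0,9)=33 [9,18)=23 [18,27)=39 [27,36)=29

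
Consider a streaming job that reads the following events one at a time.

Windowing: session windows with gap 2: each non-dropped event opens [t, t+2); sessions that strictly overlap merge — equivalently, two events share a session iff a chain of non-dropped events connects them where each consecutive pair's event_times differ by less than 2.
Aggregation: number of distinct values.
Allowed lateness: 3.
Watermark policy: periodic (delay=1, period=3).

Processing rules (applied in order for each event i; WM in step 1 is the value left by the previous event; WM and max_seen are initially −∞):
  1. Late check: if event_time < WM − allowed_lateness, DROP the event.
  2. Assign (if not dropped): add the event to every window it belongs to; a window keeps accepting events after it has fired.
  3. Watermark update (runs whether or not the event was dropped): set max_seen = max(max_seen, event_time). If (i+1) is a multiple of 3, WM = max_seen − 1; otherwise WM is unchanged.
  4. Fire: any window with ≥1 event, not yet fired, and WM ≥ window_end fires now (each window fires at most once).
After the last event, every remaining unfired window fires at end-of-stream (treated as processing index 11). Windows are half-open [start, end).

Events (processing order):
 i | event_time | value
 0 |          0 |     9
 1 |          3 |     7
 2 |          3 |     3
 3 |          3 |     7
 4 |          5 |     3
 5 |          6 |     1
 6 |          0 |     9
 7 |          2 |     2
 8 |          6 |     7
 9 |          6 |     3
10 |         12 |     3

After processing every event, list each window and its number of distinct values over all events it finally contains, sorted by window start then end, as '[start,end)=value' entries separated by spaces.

[0,2)=1 [2,5)=3 [5,8)=3 [12,14)=1

i=0 t=0 v=9: → [0,2); WM=−∞
i=1 t=3 v=7: → [3,5); WM=−∞
i=2 t=3 v=3: → [3,5); WM=2
i=3 t=3 v=7: → [3,5); WM=2
i=4 t=5 v=3: → [5,7); WM=2
i=5 t=6 v=1: → [5,8); WM=5
i=6 t=0 v=9: DROP (t<5-3); WM=5
i=7 t=2 v=2: → [2,5); WM=5
i=8 t=6 v=7: → [5,8); WM=5
i=9 t=6 v=3: → [5,8); WM=5
i=10 t=12 v=3: → [12,14); WM=5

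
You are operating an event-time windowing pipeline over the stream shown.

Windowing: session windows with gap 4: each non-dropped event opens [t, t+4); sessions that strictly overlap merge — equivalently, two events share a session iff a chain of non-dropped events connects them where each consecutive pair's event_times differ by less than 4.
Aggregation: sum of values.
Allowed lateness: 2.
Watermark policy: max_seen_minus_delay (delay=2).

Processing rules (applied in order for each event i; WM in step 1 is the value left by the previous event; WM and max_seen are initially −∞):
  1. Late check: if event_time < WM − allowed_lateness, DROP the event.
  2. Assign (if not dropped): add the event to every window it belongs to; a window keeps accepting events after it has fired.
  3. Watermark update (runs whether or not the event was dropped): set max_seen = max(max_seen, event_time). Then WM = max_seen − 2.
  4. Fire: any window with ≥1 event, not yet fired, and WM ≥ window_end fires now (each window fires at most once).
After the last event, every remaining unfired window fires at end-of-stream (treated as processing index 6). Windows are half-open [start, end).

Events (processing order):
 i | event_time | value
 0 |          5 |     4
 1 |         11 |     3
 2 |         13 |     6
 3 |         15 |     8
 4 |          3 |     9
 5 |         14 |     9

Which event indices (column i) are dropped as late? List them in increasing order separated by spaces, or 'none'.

i=0 t=5 v=4: → [5,9); WM=3
i=1 t=11 v=3: → [11,15); WM=9
i=2 t=13 v=6: → [11,17); WM=11
i=3 t=15 v=8: → [11,19); WM=13
i=4 t=3 v=9: DROP (t<13-2); WM=13
i=5 t=14 v=9: → [11,19); WM=13

4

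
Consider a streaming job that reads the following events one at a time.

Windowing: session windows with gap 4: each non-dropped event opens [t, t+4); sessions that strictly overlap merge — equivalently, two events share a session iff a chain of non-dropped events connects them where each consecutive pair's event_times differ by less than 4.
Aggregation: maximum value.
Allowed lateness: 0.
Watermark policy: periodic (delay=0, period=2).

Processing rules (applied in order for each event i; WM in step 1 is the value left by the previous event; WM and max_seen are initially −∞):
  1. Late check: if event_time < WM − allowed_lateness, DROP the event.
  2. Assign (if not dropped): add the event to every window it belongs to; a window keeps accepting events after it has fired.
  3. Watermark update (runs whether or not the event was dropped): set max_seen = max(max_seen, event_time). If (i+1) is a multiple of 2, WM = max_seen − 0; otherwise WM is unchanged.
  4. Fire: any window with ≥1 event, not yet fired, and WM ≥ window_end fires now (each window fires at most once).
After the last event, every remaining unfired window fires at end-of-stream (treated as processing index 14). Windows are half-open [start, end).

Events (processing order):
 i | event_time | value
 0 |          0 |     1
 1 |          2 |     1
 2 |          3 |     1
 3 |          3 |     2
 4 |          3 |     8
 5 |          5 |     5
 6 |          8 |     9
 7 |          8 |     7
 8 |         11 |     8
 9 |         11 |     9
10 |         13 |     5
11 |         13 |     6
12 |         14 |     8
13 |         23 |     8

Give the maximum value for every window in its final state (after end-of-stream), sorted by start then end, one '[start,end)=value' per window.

i=0 t=0 v=1: → [0,4); WM=−∞
i=1 t=2 v=1: → [0,6); WM=2
i=2 t=3 v=1: → [0,7); WM=2
i=3 t=3 v=2: → [0,7); WM=3
i=4 t=3 v=8: → [0,7); WM=3
i=5 t=5 v=5: → [0,9); WM=5
i=6 t=8 v=9: → [0,12); WM=5
i=7 t=8 v=7: → [0,12); WM=8
i=8 t=11 v=8: → [0,15); WM=8
i=9 t=11 v=9: → [0,15); WM=11
i=10 t=13 v=5: → [0,17); WM=11
i=11 t=13 v=6: → [0,17); WM=13
i=12 t=14 v=8: → [0,18); WM=13
i=13 t=23 v=8: → [23,27); WM=23

[0,18)=9 [23,27)=8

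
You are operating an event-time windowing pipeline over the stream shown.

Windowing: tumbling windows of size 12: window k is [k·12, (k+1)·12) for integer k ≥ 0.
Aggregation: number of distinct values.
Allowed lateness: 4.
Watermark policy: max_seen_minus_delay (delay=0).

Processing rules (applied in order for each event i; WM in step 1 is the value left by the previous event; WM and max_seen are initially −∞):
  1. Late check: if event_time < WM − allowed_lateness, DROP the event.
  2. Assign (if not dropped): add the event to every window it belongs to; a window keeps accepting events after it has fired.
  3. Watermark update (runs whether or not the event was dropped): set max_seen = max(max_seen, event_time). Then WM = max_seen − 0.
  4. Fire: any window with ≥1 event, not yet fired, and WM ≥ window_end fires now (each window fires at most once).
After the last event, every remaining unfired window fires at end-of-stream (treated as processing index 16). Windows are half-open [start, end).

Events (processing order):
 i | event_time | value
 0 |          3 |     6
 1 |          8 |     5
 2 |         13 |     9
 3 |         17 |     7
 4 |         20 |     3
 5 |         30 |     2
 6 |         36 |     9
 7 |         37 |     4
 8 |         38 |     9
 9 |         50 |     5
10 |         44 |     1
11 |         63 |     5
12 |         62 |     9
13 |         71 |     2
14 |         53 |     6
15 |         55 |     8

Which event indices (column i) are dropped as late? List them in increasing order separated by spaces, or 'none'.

10 14 15

i=0 t=3 v=6: → [0,12); WM=3
i=1 t=8 v=5: → [0,12); WM=8
i=2 t=13 v=9: → [12,24); WM=13; [0,12) fires=2
i=3 t=17 v=7: → [12,24); WM=17
i=4 t=20 v=3: → [12,24); WM=20
i=5 t=30 v=2: → [24,36); WM=30; [12,24) fires=3
i=6 t=36 v=9: → [36,48); WM=36; [24,36) fires=1
i=7 t=37 v=4: → [36,48); WM=37
i=8 t=38 v=9: → [36,48); WM=38
i=9 t=50 v=5: → [48,60); WM=50; [36,48) fires=2
i=10 t=44 v=1: DROP (t<50-4); WM=50
i=11 t=63 v=5: → [60,72); WM=63; [48,60) fires=1
i=12 t=62 v=9: → [60,72); WM=63
i=13 t=71 v=2: → [60,72); WM=71
i=14 t=53 v=6: DROP (t<71-4); WM=71
i=15 t=55 v=8: DROP (t<71-4); WM=71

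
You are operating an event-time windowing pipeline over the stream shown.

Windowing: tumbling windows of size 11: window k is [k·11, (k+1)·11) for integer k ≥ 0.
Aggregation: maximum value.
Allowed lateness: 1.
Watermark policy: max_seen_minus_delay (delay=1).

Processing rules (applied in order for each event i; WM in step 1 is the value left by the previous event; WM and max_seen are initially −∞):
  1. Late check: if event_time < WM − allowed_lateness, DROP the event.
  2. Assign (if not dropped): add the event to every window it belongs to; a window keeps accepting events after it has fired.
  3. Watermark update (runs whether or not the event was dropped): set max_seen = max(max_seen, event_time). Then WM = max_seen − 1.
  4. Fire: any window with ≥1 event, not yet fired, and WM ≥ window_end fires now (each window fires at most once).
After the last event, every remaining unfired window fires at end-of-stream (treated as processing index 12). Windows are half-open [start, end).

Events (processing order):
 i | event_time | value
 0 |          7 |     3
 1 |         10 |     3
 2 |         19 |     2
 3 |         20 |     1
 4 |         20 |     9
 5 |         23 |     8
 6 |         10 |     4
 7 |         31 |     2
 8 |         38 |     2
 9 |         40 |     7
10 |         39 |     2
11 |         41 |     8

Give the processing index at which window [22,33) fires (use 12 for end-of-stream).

8

i=0 t=7 v=3: → [0,11); WM=6
i=1 t=10 v=3: → [0,11); WM=9
i=2 t=19 v=2: → [11,22); WM=18; [0,11) fires=3
i=3 t=20 v=1: → [11,22); WM=19
i=4 t=20 v=9: → [11,22); WM=19
i=5 t=23 v=8: → [22,33); WM=22; [11,22) fires=9
i=6 t=10 v=4: DROP (t<22-1); WM=22
i=7 t=31 v=2: → [22,33); WM=30
i=8 t=38 v=2: → [33,44); WM=37; [22,33) fires=8
i=9 t=40 v=7: → [33,44); WM=39
i=10 t=39 v=2: → [33,44); WM=39
i=11 t=41 v=8: → [33,44); WM=40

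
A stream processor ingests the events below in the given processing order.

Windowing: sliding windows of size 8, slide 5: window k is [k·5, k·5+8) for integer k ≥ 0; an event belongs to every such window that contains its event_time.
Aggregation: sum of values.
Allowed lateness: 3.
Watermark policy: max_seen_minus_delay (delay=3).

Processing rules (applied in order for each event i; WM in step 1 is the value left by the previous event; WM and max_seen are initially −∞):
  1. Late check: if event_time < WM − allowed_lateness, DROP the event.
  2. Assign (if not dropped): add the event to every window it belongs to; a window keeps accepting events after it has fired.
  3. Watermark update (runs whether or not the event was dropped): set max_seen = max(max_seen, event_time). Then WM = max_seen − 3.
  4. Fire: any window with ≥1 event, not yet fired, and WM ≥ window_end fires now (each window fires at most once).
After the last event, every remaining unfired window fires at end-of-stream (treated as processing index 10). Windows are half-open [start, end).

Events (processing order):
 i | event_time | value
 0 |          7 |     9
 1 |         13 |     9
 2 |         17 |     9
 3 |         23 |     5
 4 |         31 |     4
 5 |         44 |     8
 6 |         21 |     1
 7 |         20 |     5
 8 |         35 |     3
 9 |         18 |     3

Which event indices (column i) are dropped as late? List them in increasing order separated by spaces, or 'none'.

i=0 t=7 v=9: → [5,13),[0,8); WM=4
i=1 t=13 v=9: → [10,18); WM=10; [0,8) fires=9
i=2 t=17 v=9: → [15,23),[10,18); WM=14; [5,13) fires=9
i=3 t=23 v=5: → [20,28); WM=20; [10,18) fires=18
i=4 t=31 v=4: → [30,38),[25,33); WM=28; [15,23) fires=9 [20,28) fires=5
i=5 t=44 v=8: → [40,48); WM=41; [25,33) fires=4 [30,38) fires=4
i=6 t=21 v=1: DROP (t<41-3); WM=41
i=7 t=20 v=5: DROP (t<41-3); WM=41
i=8 t=35 v=3: DROP (t<41-3); WM=41
i=9 t=18 v=3: DROP (t<41-3); WM=41

6 7 8 9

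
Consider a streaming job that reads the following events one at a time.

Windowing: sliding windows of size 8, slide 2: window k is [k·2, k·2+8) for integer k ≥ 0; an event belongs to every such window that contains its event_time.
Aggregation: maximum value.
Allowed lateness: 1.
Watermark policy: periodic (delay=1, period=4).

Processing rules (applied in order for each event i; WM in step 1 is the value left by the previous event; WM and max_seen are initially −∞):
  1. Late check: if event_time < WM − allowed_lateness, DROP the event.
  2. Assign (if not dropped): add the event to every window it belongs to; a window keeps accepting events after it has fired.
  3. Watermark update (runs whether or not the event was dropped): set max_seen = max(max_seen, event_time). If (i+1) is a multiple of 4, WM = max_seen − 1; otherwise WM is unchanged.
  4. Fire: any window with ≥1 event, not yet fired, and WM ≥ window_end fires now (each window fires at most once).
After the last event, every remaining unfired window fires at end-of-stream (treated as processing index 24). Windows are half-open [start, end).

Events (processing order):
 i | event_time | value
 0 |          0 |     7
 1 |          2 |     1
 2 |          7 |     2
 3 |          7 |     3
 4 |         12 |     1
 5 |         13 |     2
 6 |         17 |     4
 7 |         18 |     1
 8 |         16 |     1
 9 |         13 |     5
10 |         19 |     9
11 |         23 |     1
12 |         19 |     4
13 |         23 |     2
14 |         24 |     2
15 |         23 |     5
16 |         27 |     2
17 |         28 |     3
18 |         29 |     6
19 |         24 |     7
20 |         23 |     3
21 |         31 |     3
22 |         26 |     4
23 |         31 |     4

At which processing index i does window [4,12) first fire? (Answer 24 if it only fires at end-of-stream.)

7

i=0 t=0 v=7: → [0,8); WM=−∞
i=1 t=2 v=1: → [2,10),[0,8); WM=−∞
i=2 t=7 v=2: → [6,14),[4,12),[2,10),[0,8); WM=−∞
i=3 t=7 v=3: → [6,14),[4,12),[2,10),[0,8); WM=6
i=4 t=12 v=1: → [12,20),[10,18),[8,16),[6,14); WM=6
i=5 t=13 v=2: → [12,20),[10,18),[8,16),[6,14); WM=6
i=6 t=17 v=4: → [16,24),[14,22),[12,20),[10,18); WM=6
i=7 t=18 v=1: → [18,26),[16,24),[14,22),[12,20); WM=17; [0,8) fires=7 [2,10) fires=3 [4,12) fires=3 [6,14) fires=3 [8,16) fires=2
i=8 t=16 v=1: → [16,24),[14,22),[12,20),[10,18); WM=17
i=9 t=13 v=5: DROP (t<17-1); WM=17
i=10 t=19 v=9: → [18,26),[16,24),[14,22),[12,20); WM=17
i=11 t=23 v=1: → [22,30),[20,28),[18,26),[16,24); WM=22; [10,18) fires=4 [12,20) fires=9 [14,22) fires=9
i=12 t=19 v=4: DROP (t<22-1); WM=22
i=13 t=23 v=2: → [22,30),[20,28),[18,26),[16,24); WM=22
i=14 t=24 v=2: → [24,32),[22,30),[20,28),[18,26); WM=22
i=15 t=23 v=5: → [22,30),[20,28),[18,26),[16,24); WM=23
i=16 t=27 v=2: → [26,34),[24,32),[22,30),[20,28); WM=23
i=17 t=28 v=3: → [28,36),[26,34),[24,32),[22,30); WM=23
i=18 t=29 v=6: → [28,36),[26,34),[24,32),[22,30); WM=23
i=19 t=24 v=7: → [24,32),[22,30),[20,28),[18,26); WM=28; [16,24) fires=9 [18,26) fires=9 [20,28) fires=7
i=20 t=23 v=3: DROP (t<28-1); WM=28
i=21 t=31 v=3: → [30,38),[28,36),[26,34),[24,32); WM=28
i=22 t=26 v=4: DROP (t<28-1); WM=28
i=23 t=31 v=4: → [30,38),[28,36),[26,34),[24,32); WM=30; [22,30) fires=7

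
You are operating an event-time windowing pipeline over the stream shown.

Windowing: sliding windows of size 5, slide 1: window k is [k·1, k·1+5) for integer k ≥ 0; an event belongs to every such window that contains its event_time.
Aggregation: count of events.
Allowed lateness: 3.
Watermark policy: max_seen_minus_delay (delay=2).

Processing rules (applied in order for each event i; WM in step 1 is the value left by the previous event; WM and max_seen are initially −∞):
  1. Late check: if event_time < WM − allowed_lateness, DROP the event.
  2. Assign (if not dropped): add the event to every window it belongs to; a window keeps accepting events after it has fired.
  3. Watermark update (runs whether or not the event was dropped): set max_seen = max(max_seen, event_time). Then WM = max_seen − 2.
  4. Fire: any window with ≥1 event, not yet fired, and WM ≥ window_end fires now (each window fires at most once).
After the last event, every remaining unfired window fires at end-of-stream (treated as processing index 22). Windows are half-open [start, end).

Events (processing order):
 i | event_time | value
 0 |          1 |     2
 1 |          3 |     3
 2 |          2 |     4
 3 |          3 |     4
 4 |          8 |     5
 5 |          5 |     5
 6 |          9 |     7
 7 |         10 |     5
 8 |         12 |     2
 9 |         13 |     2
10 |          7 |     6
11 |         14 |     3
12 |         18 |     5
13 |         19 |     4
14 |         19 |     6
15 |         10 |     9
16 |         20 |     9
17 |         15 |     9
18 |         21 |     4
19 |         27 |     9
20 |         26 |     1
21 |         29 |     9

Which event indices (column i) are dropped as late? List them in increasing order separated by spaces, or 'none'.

10 15

i=0 t=1 v=2: → [1,6),[0,5); WM=-1
i=1 t=3 v=3: → [3,8),[2,7),[1,6),[0,5); WM=1
i=2 t=2 v=4: → [2,7),[1,6),[0,5); WM=1
i=3 t=3 v=4: → [3,8),[2,7),[1,6),[0,5); WM=1
i=4 t=8 v=5: → [8,13),[7,12),[6,11),[5,10),[4,9); WM=6; [0,5) fires=4 [1,6) fires=4
i=5 t=5 v=5: → [5,10),[4,9),[3,8),[2,7),[1,6); WM=6
i=6 t=9 v=7: → [9,14),[8,13),[7,12),[6,11),[5,10); WM=7; [2,7) fires=4
i=7 t=10 v=5: → [10,15),[9,14),[8,13),[7,12),[6,11); WM=8; [3,8) fires=3
i=8 t=12 v=2: → [12,17),[11,16),[10,15),[9,14),[8,13); WM=10; [4,9) fires=2 [5,10) fires=3
i=9 t=13 v=2: → [13,18),[12,17),[11,16),[10,15),[9,14); WM=11; [6,11) fires=3
i=10 t=7 v=6: DROP (t<11-3); WM=11
i=11 t=14 v=3: → [14,19),[13,18),[12,17),[11,16),[10,15); WM=12; [7,12) fires=3
i=12 t=18 v=5: → [18,23),[17,22),[16,21),[15,20),[14,19); WM=16; [8,13) fires=4 [9,14) fires=4 [10,15) fires=4 [11,16) fires=3
i=13 t=19 v=4: → [19,24),[18,23),[17,22),[16,21),[15,20); WM=17; [12,17) fires=3
i=14 t=19 v=6: → [19,24),[18,23),[17,22),[16,21),[15,20); WM=17
i=15 t=10 v=9: DROP (t<17-3); WM=17
i=16 t=20 v=9: → [20,25),[19,24),[18,23),[17,22),[16,21); WM=18; [13,18) fires=2
i=17 t=15 v=9: → [15,20),[14,19),[13,18),[12,17),[11,16); WM=18
i=18 t=21 v=4: → [21,26),[20,25),[19,24),[18,23),[17,22); WM=19; [14,19) fires=3
i=19 t=27 v=9: → [27,32),[26,31),[25,30),[24,29),[23,28); WM=25; [15,20) fires=4 [16,21) fires=4 [17,22) fires=5 [18,23) fires=5 [19,24) fires=4 [20,25) fires=2
i=20 t=26 v=1: → [26,31),[25,30),[24,29),[23,28),[22,27); WM=25
i=21 t=29 v=9: → [29,34),[28,33),[27,32),[26,31),[25,30); WM=27; [21,26) fires=1 [22,27) fires=1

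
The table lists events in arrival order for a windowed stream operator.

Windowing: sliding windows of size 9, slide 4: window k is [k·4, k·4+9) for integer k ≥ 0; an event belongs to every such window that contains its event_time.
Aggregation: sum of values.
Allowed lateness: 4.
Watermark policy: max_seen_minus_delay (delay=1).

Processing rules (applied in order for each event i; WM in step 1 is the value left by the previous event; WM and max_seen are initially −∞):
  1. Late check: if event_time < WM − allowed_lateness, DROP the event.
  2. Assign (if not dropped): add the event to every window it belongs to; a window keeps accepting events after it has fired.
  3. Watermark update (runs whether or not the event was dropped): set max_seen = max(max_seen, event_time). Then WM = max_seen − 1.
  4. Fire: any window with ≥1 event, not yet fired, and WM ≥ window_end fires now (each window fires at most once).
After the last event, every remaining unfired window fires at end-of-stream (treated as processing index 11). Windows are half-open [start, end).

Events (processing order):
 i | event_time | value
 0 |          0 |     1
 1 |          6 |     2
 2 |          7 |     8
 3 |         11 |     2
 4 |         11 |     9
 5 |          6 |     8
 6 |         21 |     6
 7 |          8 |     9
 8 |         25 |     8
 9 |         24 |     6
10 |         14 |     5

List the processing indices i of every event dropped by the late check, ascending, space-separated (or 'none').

7 10

i=0 t=0 v=1: → [0,9); WM=-1
i=1 t=6 v=2: → [4,13),[0,9); WM=5
i=2 t=7 v=8: → [4,13),[0,9); WM=6
i=3 t=11 v=2: → [8,17),[4,13); WM=10; [0,9) fires=11
i=4 t=11 v=9: → [8,17),[4,13); WM=10
i=5 t=6 v=8: → [4,13),[0,9); WM=10
i=6 t=21 v=6: → [20,29),[16,25); WM=20; [4,13) fires=29 [8,17) fires=11
i=7 t=8 v=9: DROP (t<20-4); WM=20
i=8 t=25 v=8: → [24,33),[20,29); WM=24
i=9 t=24 v=6: → [24,33),[20,29),[16,25); WM=24
i=10 t=14 v=5: DROP (t<24-4); WM=24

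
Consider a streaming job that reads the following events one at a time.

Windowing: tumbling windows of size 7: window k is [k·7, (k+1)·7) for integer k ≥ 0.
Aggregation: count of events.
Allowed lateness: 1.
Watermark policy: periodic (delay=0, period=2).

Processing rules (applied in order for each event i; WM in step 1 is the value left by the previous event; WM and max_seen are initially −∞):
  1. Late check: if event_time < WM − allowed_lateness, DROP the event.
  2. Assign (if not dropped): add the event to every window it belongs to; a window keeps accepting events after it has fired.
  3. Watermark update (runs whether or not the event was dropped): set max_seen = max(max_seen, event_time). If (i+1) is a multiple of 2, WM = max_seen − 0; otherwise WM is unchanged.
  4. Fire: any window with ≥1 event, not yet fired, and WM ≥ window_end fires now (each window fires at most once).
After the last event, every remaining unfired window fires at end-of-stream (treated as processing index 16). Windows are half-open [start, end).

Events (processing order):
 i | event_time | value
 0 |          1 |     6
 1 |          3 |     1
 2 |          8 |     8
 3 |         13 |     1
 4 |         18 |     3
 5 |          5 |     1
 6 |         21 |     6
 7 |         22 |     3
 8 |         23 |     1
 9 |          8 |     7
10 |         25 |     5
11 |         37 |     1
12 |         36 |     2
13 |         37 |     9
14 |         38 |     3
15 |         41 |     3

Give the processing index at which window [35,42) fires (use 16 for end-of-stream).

16

i=0 t=1 v=6: → [0,7); WM=−∞
i=1 t=3 v=1: → [0,7); WM=3
i=2 t=8 v=8: → [7,14); WM=3
i=3 t=13 v=1: → [7,14); WM=13; [0,7) fires=2
i=4 t=18 v=3: → [14,21); WM=13
i=5 t=5 v=1: DROP (t<13-1); WM=18; [7,14) fires=2
i=6 t=21 v=6: → [21,28); WM=18
i=7 t=22 v=3: → [21,28); WM=22; [14,21) fires=1
i=8 t=23 v=1: → [21,28); WM=22
i=9 t=8 v=7: DROP (t<22-1); WM=23
i=10 t=25 v=5: → [21,28); WM=23
i=11 t=37 v=1: → [35,42); WM=37; [21,28) fires=4
i=12 t=36 v=2: → [35,42); WM=37
i=13 t=37 v=9: → [35,42); WM=37
i=14 t=38 v=3: → [35,42); WM=37
i=15 t=41 v=3: → [35,42); WM=41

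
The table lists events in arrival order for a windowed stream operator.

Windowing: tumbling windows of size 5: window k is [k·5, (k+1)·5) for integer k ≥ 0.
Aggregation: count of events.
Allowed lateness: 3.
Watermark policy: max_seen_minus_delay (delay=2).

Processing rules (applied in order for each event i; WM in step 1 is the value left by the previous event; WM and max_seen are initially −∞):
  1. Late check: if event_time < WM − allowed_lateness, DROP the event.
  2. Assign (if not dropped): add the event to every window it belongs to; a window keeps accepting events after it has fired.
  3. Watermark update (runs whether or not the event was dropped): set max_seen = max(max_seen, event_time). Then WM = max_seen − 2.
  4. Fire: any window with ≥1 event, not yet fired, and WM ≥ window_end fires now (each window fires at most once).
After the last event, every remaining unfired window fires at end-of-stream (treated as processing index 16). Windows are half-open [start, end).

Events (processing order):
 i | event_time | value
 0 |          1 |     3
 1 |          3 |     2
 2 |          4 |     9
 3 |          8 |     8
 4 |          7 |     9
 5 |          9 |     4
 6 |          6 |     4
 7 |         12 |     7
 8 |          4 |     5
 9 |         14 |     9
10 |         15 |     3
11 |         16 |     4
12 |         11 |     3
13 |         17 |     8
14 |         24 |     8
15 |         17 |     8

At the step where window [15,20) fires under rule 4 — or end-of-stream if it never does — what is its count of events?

3

i=0 t=1 v=3: → [0,5); WM=-1
i=1 t=3 v=2: → [0,5); WM=1
i=2 t=4 v=9: → [0,5); WM=2
i=3 t=8 v=8: → [5,10); WM=6; [0,5) fires=3
i=4 t=7 v=9: → [5,10); WM=6
i=5 t=9 v=4: → [5,10); WM=7
i=6 t=6 v=4: → [5,10); WM=7
i=7 t=12 v=7: → [10,15); WM=10; [5,10) fires=4
i=8 t=4 v=5: DROP (t<10-3); WM=10
i=9 t=14 v=9: → [10,15); WM=12
i=10 t=15 v=3: → [15,20); WM=13
i=11 t=16 v=4: → [15,20); WM=14
i=12 t=11 v=3: → [10,15); WM=14
i=13 t=17 v=8: → [15,20); WM=15; [10,15) fires=3
i=14 t=24 v=8: → [20,25); WM=22; [15,20) fires=3
i=15 t=17 v=8: DROP (t<22-3); WM=22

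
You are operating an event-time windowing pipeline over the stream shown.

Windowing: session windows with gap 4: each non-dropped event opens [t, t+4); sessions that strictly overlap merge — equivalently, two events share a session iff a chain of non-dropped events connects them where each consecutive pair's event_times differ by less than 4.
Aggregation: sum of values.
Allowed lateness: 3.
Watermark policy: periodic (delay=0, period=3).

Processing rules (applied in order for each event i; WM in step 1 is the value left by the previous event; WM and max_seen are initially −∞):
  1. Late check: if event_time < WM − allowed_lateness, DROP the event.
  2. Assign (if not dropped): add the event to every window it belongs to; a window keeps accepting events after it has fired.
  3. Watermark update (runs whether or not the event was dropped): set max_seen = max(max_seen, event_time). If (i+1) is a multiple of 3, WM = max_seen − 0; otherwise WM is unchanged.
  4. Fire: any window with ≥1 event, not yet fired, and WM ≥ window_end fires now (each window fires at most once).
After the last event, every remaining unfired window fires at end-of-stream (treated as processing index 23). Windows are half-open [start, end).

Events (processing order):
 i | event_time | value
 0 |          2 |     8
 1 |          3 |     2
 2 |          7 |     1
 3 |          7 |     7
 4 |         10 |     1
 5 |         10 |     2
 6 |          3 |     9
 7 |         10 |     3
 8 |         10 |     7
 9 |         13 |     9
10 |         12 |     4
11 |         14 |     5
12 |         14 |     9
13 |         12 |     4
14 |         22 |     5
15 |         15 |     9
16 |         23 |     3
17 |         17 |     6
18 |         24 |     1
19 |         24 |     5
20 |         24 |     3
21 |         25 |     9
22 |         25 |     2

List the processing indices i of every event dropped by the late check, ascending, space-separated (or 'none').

6 15 17

i=0 t=2 v=8: → [2,6); WM=−∞
i=1 t=3 v=2: → [2,7); WM=−∞
i=2 t=7 v=1: → [7,11); WM=7
i=3 t=7 v=7: → [7,11); WM=7
i=4 t=10 v=1: → [7,14); WM=7
i=5 t=10 v=2: → [7,14); WM=10
i=6 t=3 v=9: DROP (t<10-3); WM=10
i=7 t=10 v=3: → [7,14); WM=10
i=8 t=10 v=7: → [7,14); WM=10
i=9 t=13 v=9: → [7,17); WM=10
i=10 t=12 v=4: → [7,17); WM=10
i=11 t=14 v=5: → [7,18); WM=14
i=12 t=14 v=9: → [7,18); WM=14
i=13 t=12 v=4: → [7,18); WM=14
i=14 t=22 v=5: → [22,26); WM=22
i=15 t=15 v=9: DROP (t<22-3); WM=22
i=16 t=23 v=3: → [22,27); WM=22
i=17 t=17 v=6: DROP (t<22-3); WM=23
i=18 t=24 v=1: → [22,28); WM=23
i=19 t=24 v=5: → [22,28); WM=23
i=20 t=24 v=3: → [22,28); WM=24
i=21 t=25 v=9: → [22,29); WM=24
i=22 t=25 v=2: → [22,29); WM=24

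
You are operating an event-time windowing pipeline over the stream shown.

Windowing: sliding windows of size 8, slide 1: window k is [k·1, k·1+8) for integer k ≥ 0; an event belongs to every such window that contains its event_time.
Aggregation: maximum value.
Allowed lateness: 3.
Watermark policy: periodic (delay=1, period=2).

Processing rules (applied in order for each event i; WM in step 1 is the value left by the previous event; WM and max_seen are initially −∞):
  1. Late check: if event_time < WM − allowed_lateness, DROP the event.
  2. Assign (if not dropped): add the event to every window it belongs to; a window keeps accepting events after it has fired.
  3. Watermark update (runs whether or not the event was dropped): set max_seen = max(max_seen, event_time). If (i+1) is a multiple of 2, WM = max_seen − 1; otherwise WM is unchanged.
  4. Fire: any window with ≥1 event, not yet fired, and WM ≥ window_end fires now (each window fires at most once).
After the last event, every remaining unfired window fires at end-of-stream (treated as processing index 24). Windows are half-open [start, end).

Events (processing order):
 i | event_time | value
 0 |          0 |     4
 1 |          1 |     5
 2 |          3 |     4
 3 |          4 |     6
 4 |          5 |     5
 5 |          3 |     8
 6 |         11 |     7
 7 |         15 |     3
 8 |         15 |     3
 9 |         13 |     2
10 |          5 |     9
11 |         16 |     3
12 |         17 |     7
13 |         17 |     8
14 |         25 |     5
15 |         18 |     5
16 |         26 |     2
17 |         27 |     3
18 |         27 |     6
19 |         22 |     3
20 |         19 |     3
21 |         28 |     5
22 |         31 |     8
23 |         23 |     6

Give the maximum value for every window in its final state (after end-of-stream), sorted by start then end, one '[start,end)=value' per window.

[0,8)=8 [1,9)=8 [2,10)=8 [3,11)=8 [4,12)=7 [5,13)=7 [6,14)=7 [7,15)=7 [8,16)=7 [9,17)=7 [10,18)=8 [11,19)=8 [12,20)=8 [13,21)=8 [14,22)=8 [15,23)=8 [16,24)=8 [17,25)=8 [18,26)=5 [19,27)=5 [20,28)=6 [21,29)=6 [22,30)=6 [23,31)=6 [24,32)=8 [25,33)=8 [26,34)=8 [27,35)=8 [28,36)=8 [29,37)=8 [30,38)=8 [31,39)=8

i=0 t=0 v=4: → [0,8); WM=−∞
i=1 t=1 v=5: → [1,9),[0,8); WM=0
i=2 t=3 v=4: → [3,11),[2,10),[1,9),[0,8); WM=0
i=3 t=4 v=6: → [4,12),[3,11),[2,10),[1,9),[0,8); WM=3
i=4 t=5 v=5: → [5,13),[4,12),[3,11),[2,10),[1,9),[0,8); WM=3
i=5 t=3 v=8: → [3,11),[2,10),[1,9),[0,8); WM=4
i=6 t=11 v=7: → [11,19),[10,18),[9,17),[8,16),[7,15),[6,14),[5,13),[4,12); WM=4
i=7 t=15 v=3: → [15,23),[14,22),[13,21),[12,20),[11,19),[10,18),[9,17),[8,16); WM=14; [0,8) fires=8 [1,9) fires=8 [2,10) fires=8 [3,11) fires=8 [4,12) fires=7 [5,13) fires=7 [6,14) fires=7
i=8 t=15 v=3: → [15,23),[14,22),[13,21),[12,20),[11,19),[10,18),[9,17),[8,16); WM=14
i=9 t=13 v=2: → [13,21),[12,20),[11,19),[10,18),[9,17),[8,16),[7,15),[6,14); WM=14
i=10 t=5 v=9: DROP (t<14-3); WM=14
i=11 t=16 v=3: → [16,24),[15,23),[14,22),[13,21),[12,20),[11,19),[10,18),[9,17); WM=15; [7,15) fires=7
i=12 t=17 v=7: → [17,25),[16,24),[15,23),[14,22),[13,21),[12,20),[11,19),[10,18); WM=15
i=13 t=17 v=8: → [17,25),[16,24),[15,23),[14,22),[13,21),[12,20),[11,19),[10,18); WM=16; [8,16) fires=7
i=14 t=25 v=5: → [25,33),[24,32),[23,31),[22,30),[21,29),[20,28),[19,27),[18,26); WM=16
i=15 t=18 v=5: → [18,26),[17,25),[16,24),[15,23),[14,22),[13,21),[12,20),[11,19); WM=24; [9,17) fires=7 [10,18) fires=8 [11,19) fires=8 [12,20) fires=8 [13,21) fires=8 [14,22) fires=8 [15,23) fires=8 [16,24) fires=8
i=16 t=26 v=2: → [26,34),[25,33),[24,32),[23,31),[22,30),[21,29),[20,28),[19,27); WM=24
i=17 t=27 v=3: → [27,35),[26,34),[25,33),[24,32),[23,31),[22,30),[21,29),[20,28); WM=26; [17,25) fires=8 [18,26) fires=5
i=18 t=27 v=6: → [27,35),[26,34),[25,33),[24,32),[23,31),[22,30),[21,29),[20,28); WM=26
i=19 t=22 v=3: DROP (t<26-3); WM=26
i=20 t=19 v=3: DROP (t<26-3); WM=26
i=21 t=28 v=5: → [28,36),[27,35),[26,34),[25,33),[24,32),[23,31),[22,30),[21,29); WM=27; [19,27) fires=5
i=22 t=31 v=8: → [31,39),[30,38),[29,37),[28,36),[27,35),[26,34),[25,33),[24,32); WM=27
i=23 t=23 v=6: DROP (t<27-3); WM=30; [20,28) fires=6 [21,29) fires=6 [22,30) fires=6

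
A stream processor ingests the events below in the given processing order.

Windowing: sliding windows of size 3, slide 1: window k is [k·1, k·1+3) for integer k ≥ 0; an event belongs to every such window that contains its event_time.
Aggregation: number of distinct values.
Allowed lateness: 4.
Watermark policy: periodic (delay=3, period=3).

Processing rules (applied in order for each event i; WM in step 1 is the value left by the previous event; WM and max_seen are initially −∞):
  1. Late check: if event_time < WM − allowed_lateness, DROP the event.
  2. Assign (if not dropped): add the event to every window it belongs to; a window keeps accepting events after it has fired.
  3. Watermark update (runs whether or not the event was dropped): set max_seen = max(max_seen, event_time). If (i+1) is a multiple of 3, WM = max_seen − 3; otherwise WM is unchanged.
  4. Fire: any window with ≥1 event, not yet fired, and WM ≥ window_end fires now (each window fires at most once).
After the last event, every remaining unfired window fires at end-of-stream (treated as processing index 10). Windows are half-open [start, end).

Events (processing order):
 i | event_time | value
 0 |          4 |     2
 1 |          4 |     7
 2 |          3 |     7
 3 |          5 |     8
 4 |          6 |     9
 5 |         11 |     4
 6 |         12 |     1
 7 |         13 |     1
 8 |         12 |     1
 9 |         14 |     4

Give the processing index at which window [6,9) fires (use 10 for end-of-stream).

i=0 t=4 v=2: → [4,7),[3,6),[2,5); WM=−∞
i=1 t=4 v=7: → [4,7),[3,6),[2,5); WM=−∞
i=2 t=3 v=7: → [3,6),[2,5),[1,4); WM=1
i=3 t=5 v=8: → [5,8),[4,7),[3,6); WM=1
i=4 t=6 v=9: → [6,9),[5,8),[4,7); WM=1
i=5 t=11 v=4: → [11,14),[10,13),[9,12); WM=8; [1,4) fires=1 [2,5) fires=2 [3,6) fires=3 [4,7) fires=4 [5,8) fires=2
i=6 t=12 v=1: → [12,15),[11,14),[10,13); WM=8
i=7 t=13 v=1: → [13,16),[12,15),[11,14); WM=8
i=8 t=12 v=1: → [12,15),[11,14),[10,13); WM=10; [6,9) fires=1
i=9 t=14 v=4: → [14,17),[13,16),[12,15); WM=10

8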